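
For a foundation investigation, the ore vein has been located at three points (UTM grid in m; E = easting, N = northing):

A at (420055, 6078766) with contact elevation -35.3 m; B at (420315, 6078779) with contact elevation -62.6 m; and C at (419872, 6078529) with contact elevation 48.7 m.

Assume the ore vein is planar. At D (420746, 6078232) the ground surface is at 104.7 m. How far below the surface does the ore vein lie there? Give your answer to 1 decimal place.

50.9 m

Let the plane be z = a·E + b·N + c.
B−A: 260a + 13b = −27.3;  C−A: −183a − 237b = 84.
Solving gives a = −0.090783410, b = −0.284331797.
Then c = -35.3 − a·420055 − b·6078766 = 1766485.19.
At (420746, 6078232): z_contact = −38196.76 − 1728234.63 + 1766485.19 = 53.80 m.
Depth below ground = 104.7 − 53.80 = 50.9 m.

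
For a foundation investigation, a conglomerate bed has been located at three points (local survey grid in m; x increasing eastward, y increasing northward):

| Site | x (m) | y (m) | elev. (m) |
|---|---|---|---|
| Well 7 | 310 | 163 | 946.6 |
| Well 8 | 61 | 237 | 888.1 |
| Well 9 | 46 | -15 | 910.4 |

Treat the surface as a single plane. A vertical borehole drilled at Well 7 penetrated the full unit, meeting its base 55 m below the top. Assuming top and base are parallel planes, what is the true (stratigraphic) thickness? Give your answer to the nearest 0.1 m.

53.6 m

Let the plane be z = a·x + b·y + c.
Well 8−Well 7: −249a + 74b = −58.5;  Well 9−Well 7: −264a − 178b = −36.2.
Solving gives a = 0.20501, b = −0.10070.
|∇z| = √(a²+b²) = 0.22841, so dip δ = arctan(0.22841) = 12.87°.
True thickness = vertical thickness × cos δ = 55 × cos 12.87° = 53.6 m.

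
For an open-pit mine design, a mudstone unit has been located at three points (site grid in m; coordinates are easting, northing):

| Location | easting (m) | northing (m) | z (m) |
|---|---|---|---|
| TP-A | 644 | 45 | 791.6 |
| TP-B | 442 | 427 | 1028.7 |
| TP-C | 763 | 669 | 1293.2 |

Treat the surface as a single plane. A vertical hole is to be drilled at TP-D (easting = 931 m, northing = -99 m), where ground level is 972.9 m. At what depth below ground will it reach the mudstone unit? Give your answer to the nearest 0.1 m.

Two edge vectors: TP-A→TP-B = (-202, 382, 237.1), TP-A→TP-C = (119, 624, 501.6).
Normal n = (TP-A→TP-B) × (TP-A→TP-C) = (43660.8, 129538.1, -171506).
So ∂z/∂easting = −n_x/n_z = 0.25457 and ∂z/∂northing = −n_y/n_z = 0.75530.
Intercept c from TP-A: 791.6 − 163.95 − 33.99 = 593.67.
At (931, -99): z_contact = 237.01 − 74.77 + 593.67 = 755.90 m.
Depth below ground = 972.9 − 755.90 = 217.0 m.

217.0 m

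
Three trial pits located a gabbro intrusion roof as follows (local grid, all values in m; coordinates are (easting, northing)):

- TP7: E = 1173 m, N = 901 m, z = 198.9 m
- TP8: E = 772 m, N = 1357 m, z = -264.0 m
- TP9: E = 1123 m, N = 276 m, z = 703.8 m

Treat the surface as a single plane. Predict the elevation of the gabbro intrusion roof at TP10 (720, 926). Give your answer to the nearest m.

Two edge vectors: TP7→TP8 = (-401, 456, -462.9), TP7→TP9 = (-50, -625, 504.9).
Normal n = (TP7→TP8) × (TP7→TP9) = (-59078.1, 225609.9, 273425).
So ∂z/∂E = −n_x/n_z = 0.21607 and ∂z/∂N = −n_y/n_z = −0.82513.
Intercept c from TP7: 198.9 − 253.45 + 743.44 = 688.89.
At (720, 926): z = 155.6 − 764.1 + 688.89 = 80.4 m.

80 m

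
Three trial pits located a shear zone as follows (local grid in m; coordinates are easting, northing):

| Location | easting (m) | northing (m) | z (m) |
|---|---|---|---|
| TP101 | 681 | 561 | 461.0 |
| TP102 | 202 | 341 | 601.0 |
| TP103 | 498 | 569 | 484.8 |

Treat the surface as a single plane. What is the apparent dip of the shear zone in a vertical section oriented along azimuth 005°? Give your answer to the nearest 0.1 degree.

Two edge vectors: TP101→TP102 = (-479, -220, 140), TP101→TP103 = (-183, 8, 23.8).
Normal n = (TP101→TP102) × (TP101→TP103) = (-6356, -14219.8, -44092).
So ∂z/∂easting = −n_x/n_z = −0.14415 and ∂z/∂northing = −n_y/n_z = −0.32250.
Unit vector along 005° is (sin 5°, cos 5°) = (0.0872, 0.9962).
Slope in that direction = a·(0.0872) + b·(0.9962) = −0.33384.
Apparent dip = arctan|0.33384| = 18.5° (true dip is 19.5°, so apparent ≤ true as expected).

18.5°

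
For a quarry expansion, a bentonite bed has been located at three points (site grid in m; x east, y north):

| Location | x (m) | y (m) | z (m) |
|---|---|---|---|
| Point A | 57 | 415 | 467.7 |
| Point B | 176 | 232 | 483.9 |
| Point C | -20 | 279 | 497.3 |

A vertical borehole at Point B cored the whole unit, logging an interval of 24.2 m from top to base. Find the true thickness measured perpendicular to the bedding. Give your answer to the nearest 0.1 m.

Two edge vectors: Point A→Point B = (119, -183, 16.2), Point A→Point C = (-77, -136, 29.6).
Normal n = (Point A→Point B) × (Point A→Point C) = (-3213.6, -4769.8, -30275).
So ∂z/∂x = −n_x/n_z = −0.10615 and ∂z/∂y = −n_y/n_z = −0.15755.
|∇z| = √(a²+b²) = 0.18997, so dip δ = arctan(0.18997) = 10.76°.
True thickness = vertical thickness × cos δ = 24.2 × cos 10.76° = 23.8 m.

23.8 m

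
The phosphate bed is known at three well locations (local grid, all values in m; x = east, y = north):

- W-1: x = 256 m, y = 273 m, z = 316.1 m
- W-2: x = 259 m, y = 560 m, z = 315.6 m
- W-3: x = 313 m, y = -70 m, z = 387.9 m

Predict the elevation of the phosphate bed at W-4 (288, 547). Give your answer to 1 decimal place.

Two edge vectors: W-1→W-2 = (3, 287, -0.5), W-1→W-3 = (57, -343, 71.8).
Normal n = (W-1→W-2) × (W-1→W-3) = (20435.1, -243.9, -17388).
So ∂z/∂x = −n_x/n_z = 1.17524 and ∂z/∂y = −n_y/n_z = −0.01403.
Intercept c from W-1: 316.1 − 300.86 + 3.83 = 19.07.
At (288, 547): z = 338.5 − 7.7 + 19.07 = 349.9 m.

349.9 m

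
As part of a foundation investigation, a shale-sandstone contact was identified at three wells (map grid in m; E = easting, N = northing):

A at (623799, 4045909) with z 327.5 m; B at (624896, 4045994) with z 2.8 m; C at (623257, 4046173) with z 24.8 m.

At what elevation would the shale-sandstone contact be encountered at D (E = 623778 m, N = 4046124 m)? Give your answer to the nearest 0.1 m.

Two edge vectors: A→B = (1097, 85, -324.7), A→C = (-542, 264, -302.7).
Normal n = (A→B) × (A→C) = (59991.3, 508049.3, 335678).
So ∂z/∂E = −n_x/n_z = −0.178716806 and ∂z/∂N = −n_y/n_z = −1.513501927.
Intercept c from A: 327.5 + 111483.36 + 6123491.07 = 6235301.93.
At (623778, 4046124): z = −111479.6 − 6123816.5 + 6235301.93 = 5.9 m.

5.9 m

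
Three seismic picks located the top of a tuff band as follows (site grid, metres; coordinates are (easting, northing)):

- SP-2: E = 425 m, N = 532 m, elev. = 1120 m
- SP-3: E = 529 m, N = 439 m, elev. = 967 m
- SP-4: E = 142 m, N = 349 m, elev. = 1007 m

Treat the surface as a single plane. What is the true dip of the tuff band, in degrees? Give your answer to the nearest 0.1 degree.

51.9°

Two edge vectors: SP-2→SP-3 = (104, -93, -153), SP-2→SP-4 = (-283, -183, -113).
Normal n = (SP-2→SP-3) × (SP-2→SP-4) = (-17490, 55051, -45351).
So ∂z/∂E = −n_x/n_z = −0.38566 and ∂z/∂N = −n_y/n_z = 1.21389.
Gradient magnitude |∇z| = √(a² + b²) = √(0.14873 + 1.47352) = 1.27368.
True dip = arctan(1.27368) = 51.9°, dipping toward SSE (azimuth ≈ 162°).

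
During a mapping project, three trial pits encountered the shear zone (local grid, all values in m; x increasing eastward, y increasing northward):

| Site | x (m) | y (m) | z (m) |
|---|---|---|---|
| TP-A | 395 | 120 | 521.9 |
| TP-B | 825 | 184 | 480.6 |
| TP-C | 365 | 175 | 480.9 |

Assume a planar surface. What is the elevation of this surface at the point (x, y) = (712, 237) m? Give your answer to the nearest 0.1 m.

Two edge vectors: TP-A→TP-B = (430, 64, -41.3), TP-A→TP-C = (-30, 55, -41).
Normal n = (TP-A→TP-B) × (TP-A→TP-C) = (-352.5, 18869, 25570).
So ∂z/∂x = −n_x/n_z = 0.01379 and ∂z/∂y = −n_y/n_z = −0.73794.
Intercept c from TP-A: 521.9 − 5.45 + 88.55 = 605.01.
At (712, 237): z = 9.8 − 174.9 + 605.01 = 439.9 m.

439.9 m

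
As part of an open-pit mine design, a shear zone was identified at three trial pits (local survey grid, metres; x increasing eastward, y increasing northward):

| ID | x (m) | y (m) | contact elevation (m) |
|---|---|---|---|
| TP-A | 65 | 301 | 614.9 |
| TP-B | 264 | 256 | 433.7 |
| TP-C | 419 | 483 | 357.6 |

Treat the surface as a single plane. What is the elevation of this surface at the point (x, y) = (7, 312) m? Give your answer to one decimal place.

Two edge vectors: TP-A→TP-B = (199, -45, -181.2), TP-A→TP-C = (354, 182, -257.3).
Normal n = (TP-A→TP-B) × (TP-A→TP-C) = (44556.9, -12942.1, 52148).
So ∂z/∂x = −n_x/n_z = −0.85443 and ∂z/∂y = −n_y/n_z = 0.24818.
Intercept c from TP-A: 614.9 + 55.54 − 74.70 = 595.74.
At (7, 312): z = −6.0 + 77.4 + 595.74 = 667.2 m.

667.2 m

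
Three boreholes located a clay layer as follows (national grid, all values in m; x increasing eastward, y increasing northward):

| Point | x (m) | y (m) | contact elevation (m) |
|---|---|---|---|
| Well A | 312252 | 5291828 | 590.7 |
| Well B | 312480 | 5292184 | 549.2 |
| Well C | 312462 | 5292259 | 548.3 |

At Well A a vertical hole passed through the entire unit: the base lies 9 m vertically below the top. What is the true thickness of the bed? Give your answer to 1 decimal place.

Let the plane be z = a·x + b·y + c.
Well B−Well A: 228a + 356b = −41.5;  Well C−Well A: 210a + 431b = −42.4.
Solving gives a = −0.11877, b = −0.04051.
|∇z| = √(a²+b²) = 0.12549, so dip δ = arctan(0.12549) = 7.15°.
True thickness = vertical thickness × cos δ = 9 × cos 7.15° = 8.9 m.

8.9 m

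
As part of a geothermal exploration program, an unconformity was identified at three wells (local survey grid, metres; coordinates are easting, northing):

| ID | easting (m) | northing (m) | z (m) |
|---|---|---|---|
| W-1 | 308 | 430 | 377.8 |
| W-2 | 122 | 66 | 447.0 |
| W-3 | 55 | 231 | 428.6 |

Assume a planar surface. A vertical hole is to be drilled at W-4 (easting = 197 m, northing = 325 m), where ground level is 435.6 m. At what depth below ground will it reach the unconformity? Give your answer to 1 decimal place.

Let the plane be z = a·easting + b·northing + c.
W-2−W-1: −186a − 364b = 69.2;  W-3−W-1: −253a − 199b = 50.8.
Solving gives a = −0.08570, b = −0.14632.
Then c = 377.8 − a·308 − b·430 = 467.11.
At (197, 325): z_contact = −16.88 − 47.55 + 467.11 = 402.68 m.
Depth below ground = 435.6 − 402.68 = 32.9 m.

32.9 m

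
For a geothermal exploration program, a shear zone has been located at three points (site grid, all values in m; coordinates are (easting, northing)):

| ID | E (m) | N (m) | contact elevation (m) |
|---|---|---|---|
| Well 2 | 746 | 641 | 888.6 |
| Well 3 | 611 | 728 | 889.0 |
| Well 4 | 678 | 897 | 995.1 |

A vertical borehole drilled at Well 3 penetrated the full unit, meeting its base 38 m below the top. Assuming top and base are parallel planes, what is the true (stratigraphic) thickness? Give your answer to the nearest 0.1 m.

32.7 m

Let the plane be z = a·E + b·N + c.
Well 3−Well 2: −135a + 87b = 0.4;  Well 4−Well 2: −68a + 256b = 106.5.
Solving gives a = 0.31990, b = 0.50099.
|∇z| = √(a²+b²) = 0.59441, so dip δ = arctan(0.59441) = 30.73°.
True thickness = vertical thickness × cos δ = 38 × cos 30.73° = 32.7 m.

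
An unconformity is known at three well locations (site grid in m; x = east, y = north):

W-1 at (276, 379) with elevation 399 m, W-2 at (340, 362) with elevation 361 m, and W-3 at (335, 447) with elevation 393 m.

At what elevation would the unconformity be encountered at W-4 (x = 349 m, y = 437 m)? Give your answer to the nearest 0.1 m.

Two edge vectors: W-1→W-2 = (64, -17, -38), W-1→W-3 = (59, 68, -6).
Normal n = (W-1→W-2) × (W-1→W-3) = (2686, -1858, 5355).
So ∂z/∂x = −n_x/n_z = −0.50159 and ∂z/∂y = −n_y/n_z = 0.34697.
Intercept c from W-1: 399 + 138.44 − 131.50 = 405.94.
At (349, 437): z = −175.1 + 151.6 + 405.94 = 382.5 m.

382.5 m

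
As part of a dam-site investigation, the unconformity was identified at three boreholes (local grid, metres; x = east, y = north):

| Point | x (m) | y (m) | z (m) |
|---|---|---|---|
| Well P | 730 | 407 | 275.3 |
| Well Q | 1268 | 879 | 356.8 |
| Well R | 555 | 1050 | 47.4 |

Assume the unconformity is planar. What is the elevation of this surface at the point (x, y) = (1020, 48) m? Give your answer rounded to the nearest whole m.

Two edge vectors: Well P→Well Q = (538, 472, 81.5), Well P→Well R = (-175, 643, -227.9).
Normal n = (Well P→Well Q) × (Well P→Well R) = (-159973.3, 108347.7, 428534).
So ∂z/∂x = −n_x/n_z = 0.37330 and ∂z/∂y = −n_y/n_z = −0.25283.
Intercept c from Well P: 275.3 − 272.51 + 102.90 = 105.69.
At (1020, 48): z = 380.8 − 12.1 + 105.69 = 474.3 m.

474 m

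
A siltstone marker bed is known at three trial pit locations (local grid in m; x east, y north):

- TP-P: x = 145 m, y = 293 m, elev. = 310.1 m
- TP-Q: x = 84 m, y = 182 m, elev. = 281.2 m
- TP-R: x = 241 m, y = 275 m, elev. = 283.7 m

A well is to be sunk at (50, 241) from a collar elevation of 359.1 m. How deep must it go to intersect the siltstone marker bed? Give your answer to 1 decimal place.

48.9 m

Let the plane be z = a·x + b·y + c.
TP-Q−TP-P: −61a − 111b = −28.9;  TP-R−TP-P: 96a − 18b = −26.4.
Solving gives a = −0.20505, b = 0.37305.
Then c = 310.1 − a·145 − b·293 = 230.53.
At (50, 241): z_contact = −10.25 + 89.90 + 230.53 = 310.18 m.
Depth below ground = 359.1 − 310.18 = 48.9 m.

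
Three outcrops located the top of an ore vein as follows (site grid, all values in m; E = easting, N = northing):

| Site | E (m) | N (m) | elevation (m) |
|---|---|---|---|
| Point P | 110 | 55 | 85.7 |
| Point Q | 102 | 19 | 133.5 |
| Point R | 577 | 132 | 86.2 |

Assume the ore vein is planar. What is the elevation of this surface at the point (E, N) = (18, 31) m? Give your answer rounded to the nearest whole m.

98 m

Let the plane be z = a·E + b·N + c.
Point Q−Point P: −8a − 36b = 47.8;  Point R−Point P: 467a + 77b = 0.5.
Solving gives a = 0.22837, b = −1.37853.
Then c = 85.7 − a·110 − b·55 = 136.40.
At (18, 31): z = 4.1 − 42.7 + 136.40 = 97.8 m.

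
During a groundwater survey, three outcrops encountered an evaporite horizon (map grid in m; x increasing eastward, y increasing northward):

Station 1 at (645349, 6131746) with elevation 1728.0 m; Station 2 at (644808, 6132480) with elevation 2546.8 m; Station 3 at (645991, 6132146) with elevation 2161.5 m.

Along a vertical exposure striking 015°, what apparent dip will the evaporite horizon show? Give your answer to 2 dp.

46.79°

Let the plane be z = a·x + b·y + c.
Station 2−Station 1: −541a + 734b = 818.8;  Station 3−Station 1: 642a + 400b = 433.5.
Solving gives a = −0.01357, b = 1.10553.
Unit vector along 015° is (sin 15°, cos 15°) = (0.2588, 0.9659).
Slope in that direction = a·(0.2588) + b·(0.9659) = 1.06435.
Apparent dip = arctan|1.06435| = 46.79° (true dip is 47.9°, so apparent ≤ true as expected).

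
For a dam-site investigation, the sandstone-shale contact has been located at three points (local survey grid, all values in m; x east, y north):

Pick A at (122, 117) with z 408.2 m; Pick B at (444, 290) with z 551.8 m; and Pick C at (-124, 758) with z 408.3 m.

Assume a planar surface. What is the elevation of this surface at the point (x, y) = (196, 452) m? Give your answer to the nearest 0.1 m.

483.1 m

Let the plane be z = a·x + b·y + c.
Pick B−Pick A: 322a + 173b = 143.6;  Pick C−Pick A: −246a + 641b = 0.1.
Solving gives a = 0.36966, b = 0.14202.
Then c = 408.2 − a·122 − b·117 = 346.49.
At (196, 452): z = 72.5 + 64.2 + 346.49 = 483.1 m.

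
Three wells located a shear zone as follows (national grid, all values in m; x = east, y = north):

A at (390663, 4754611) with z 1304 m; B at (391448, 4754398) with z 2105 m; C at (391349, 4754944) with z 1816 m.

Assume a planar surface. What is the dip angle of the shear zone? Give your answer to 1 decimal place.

Let the plane be z = a·x + b·y + c.
B−A: 785a − 213b = 801;  C−A: 686a + 333b = 512.
Solving gives a = 0.92213, b = −0.36210.
Gradient magnitude |∇z| = √(a² + b²) = √(0.85032 + 0.13112) = 0.99068.
True dip = arctan(0.99068) = 44.7°, dipping toward WNW (azimuth ≈ 291°).

44.7°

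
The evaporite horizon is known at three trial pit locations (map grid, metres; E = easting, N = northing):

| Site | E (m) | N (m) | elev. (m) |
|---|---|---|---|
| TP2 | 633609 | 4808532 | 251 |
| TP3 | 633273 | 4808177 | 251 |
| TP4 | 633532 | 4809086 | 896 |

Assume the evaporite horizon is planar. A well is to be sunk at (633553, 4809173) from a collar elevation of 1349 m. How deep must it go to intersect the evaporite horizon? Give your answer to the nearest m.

387 m

Let the plane be z = a·E + b·N + c.
TP3−TP2: −336a − 355b = 0;  TP4−TP2: −77a + 554b = 645.
Solving gives a = −1.07258794, b = 1.01518182.
Then c = 251 − a·633609 − b·4808532 = −4201681.90.
At (633553, 4809173): z_contact = −679541.3 + 4882185.0 − 4201681.90 = 961.8 m.
Depth below ground = 1349 − 961.8 = 387 m.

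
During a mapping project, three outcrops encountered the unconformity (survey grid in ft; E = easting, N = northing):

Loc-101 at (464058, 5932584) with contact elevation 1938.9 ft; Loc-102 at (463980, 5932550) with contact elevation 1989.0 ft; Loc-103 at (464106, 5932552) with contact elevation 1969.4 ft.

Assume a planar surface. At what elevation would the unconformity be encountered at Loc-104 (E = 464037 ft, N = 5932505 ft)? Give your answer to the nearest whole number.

Two edge vectors: Loc-101→Loc-102 = (-78, -34, 50.1), Loc-101→Loc-103 = (48, -32, 30.5).
Normal n = (Loc-101→Loc-102) × (Loc-101→Loc-103) = (566.2, 4783.8, 4128).
So ∂z/∂E = −n_x/n_z = −0.13716085 and ∂z/∂N = −n_y/n_z = −1.15886628.
Intercept c from Loc-101: 1938.9 + 63650.59 + 6875071.55 = 6940661.04.
At (464037, 5932505): z = −63647.7 − 6874980.0 + 6940661.04 = 2033.3 ft.

2033 ft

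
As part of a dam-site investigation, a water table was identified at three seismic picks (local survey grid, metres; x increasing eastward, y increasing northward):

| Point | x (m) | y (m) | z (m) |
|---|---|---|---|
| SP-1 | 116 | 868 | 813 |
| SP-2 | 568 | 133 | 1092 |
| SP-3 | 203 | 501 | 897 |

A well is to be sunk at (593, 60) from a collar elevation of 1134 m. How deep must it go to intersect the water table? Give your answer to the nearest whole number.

Two edge vectors: SP-1→SP-2 = (452, -735, 279), SP-1→SP-3 = (87, -367, 84).
Normal n = (SP-1→SP-2) × (SP-1→SP-3) = (40653, -13695, -101939).
So ∂z/∂x = −n_x/n_z = 0.39880 and ∂z/∂y = −n_y/n_z = −0.13435.
Intercept c from SP-1: 813 − 46.26 + 116.61 = 883.35.
At (593, 60): z_contact = 236.5 − 8.1 + 883.35 = 1111.8 m.
Depth below ground = 1134 − 1111.8 = 22 m.

22 m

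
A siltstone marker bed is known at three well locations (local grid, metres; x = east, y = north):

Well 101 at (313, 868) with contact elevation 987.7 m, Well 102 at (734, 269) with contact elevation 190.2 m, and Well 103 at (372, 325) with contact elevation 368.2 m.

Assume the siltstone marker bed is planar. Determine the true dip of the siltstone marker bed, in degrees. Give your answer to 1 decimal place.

Two edge vectors: Well 101→Well 102 = (421, -599, -797.5), Well 101→Well 103 = (59, -543, -619.5).
Normal n = (Well 101→Well 102) × (Well 101→Well 103) = (-61962, 213757, -193262).
So ∂z/∂x = −n_x/n_z = −0.32061 and ∂z/∂y = −n_y/n_z = 1.10605.
Gradient magnitude |∇z| = √(a² + b²) = √(0.10279 + 1.22334) = 1.15158.
True dip = arctan(1.15158) = 49.0°, dipping toward SSE (azimuth ≈ 164°).

49.0°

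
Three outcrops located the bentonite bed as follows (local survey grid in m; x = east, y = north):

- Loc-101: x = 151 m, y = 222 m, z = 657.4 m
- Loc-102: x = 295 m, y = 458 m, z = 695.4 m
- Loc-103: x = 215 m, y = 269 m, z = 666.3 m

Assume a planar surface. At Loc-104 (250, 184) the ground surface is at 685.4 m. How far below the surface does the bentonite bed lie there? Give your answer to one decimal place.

Let the plane be z = a·x + b·y + c.
Loc-102−Loc-101: 144a + 236b = 38;  Loc-103−Loc-101: 64a + 47b = 8.9.
Solving gives a = 0.03772, b = 0.13800.
Then c = 657.4 − a·151 − b·222 = 621.07.
At (250, 184): z_contact = 9.43 + 25.39 + 621.07 = 655.89 m.
Depth below ground = 685.4 − 655.89 = 29.5 m.

29.5 m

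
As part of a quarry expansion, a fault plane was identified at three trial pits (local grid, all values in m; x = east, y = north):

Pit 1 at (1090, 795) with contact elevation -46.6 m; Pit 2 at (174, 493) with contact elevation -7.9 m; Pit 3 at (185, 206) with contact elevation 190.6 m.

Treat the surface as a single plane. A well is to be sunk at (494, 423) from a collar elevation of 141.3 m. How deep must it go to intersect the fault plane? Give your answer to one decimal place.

Two edge vectors: Pit 1→Pit 2 = (-916, -302, 38.7), Pit 1→Pit 3 = (-905, -589, 237.2).
Normal n = (Pit 1→Pit 2) × (Pit 1→Pit 3) = (-48840.1, 182251.7, 266214).
So ∂z/∂x = −n_x/n_z = 0.183462 and ∂z/∂y = −n_y/n_z = −0.684606.
Intercept c from Pit 1: -46.6 − 199.97 + 544.26 = 297.69.
At (494, 423): z_contact = 90.63 − 289.59 + 297.69 = 98.73 m.
Depth below ground = 141.3 − 98.73 = 42.6 m.

42.6 m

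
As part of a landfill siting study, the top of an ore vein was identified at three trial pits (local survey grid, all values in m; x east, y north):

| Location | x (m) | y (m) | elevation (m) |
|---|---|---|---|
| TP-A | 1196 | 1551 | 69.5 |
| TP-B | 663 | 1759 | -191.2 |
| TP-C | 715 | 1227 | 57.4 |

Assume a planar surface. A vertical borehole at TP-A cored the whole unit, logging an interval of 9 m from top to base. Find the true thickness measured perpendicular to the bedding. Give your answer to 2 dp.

Two edge vectors: TP-A→TP-B = (-533, 208, -260.7), TP-A→TP-C = (-481, -324, -12.1).
Normal n = (TP-A→TP-B) × (TP-A→TP-C) = (-86983.6, 118947.4, 272740).
So ∂z/∂x = −n_x/n_z = 0.31892 and ∂z/∂y = −n_y/n_z = −0.43612.
|∇z| = √(a²+b²) = 0.54029, so dip δ = arctan(0.54029) = 28.38°.
True thickness = vertical thickness × cos δ = 9 × cos 28.38° = 7.92 m.

7.92 m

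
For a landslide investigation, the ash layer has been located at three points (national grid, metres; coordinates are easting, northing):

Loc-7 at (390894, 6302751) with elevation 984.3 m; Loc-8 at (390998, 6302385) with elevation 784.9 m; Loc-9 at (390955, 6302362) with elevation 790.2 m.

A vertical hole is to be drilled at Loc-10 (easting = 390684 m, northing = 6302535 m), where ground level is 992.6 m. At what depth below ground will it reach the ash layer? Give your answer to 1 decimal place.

28.3 m

Two edge vectors: Loc-7→Loc-8 = (104, -366, -199.4), Loc-7→Loc-9 = (61, -389, -194.1).
Normal n = (Loc-7→Loc-8) × (Loc-7→Loc-9) = (-6526, 8023, -18130).
So ∂z/∂easting = −n_x/n_z = −0.359955874 and ∂z/∂northing = −n_y/n_z = 0.442526200.
Intercept c from Loc-7: 984.3 + 140704.59 − 2789132.45 = −2647443.56.
At (390684, 6302535): z_contact = −140629.00 + 2789036.86 − 2647443.56 = 964.31 m.
Depth below ground = 992.6 − 964.31 = 28.3 m.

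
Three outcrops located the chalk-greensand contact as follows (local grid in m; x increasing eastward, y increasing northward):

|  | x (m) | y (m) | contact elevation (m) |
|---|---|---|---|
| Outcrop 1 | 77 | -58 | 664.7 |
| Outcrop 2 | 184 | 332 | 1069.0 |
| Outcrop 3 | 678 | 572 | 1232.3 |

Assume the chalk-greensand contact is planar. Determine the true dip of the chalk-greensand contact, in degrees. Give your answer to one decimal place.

48.0°

Two edge vectors: Outcrop 1→Outcrop 2 = (107, 390, 404.3), Outcrop 1→Outcrop 3 = (601, 630, 567.6).
Normal n = (Outcrop 1→Outcrop 2) × (Outcrop 1→Outcrop 3) = (-33345, 182251.1, -166980).
So ∂z/∂x = −n_x/n_z = −0.19969 and ∂z/∂y = −n_y/n_z = 1.09145.
Gradient magnitude |∇z| = √(a² + b²) = √(0.03988 + 1.19127) = 1.10957.
True dip = arctan(1.10957) = 48.0°, dipping toward S (azimuth ≈ 170°).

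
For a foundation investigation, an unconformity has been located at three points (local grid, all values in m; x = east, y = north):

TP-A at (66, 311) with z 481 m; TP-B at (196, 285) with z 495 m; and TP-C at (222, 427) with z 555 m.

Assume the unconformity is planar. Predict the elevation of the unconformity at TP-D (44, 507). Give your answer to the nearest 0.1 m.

Two edge vectors: TP-A→TP-B = (130, -26, 14), TP-A→TP-C = (156, 116, 74).
Normal n = (TP-A→TP-B) × (TP-A→TP-C) = (-3548, -7436, 19136).
So ∂z/∂x = −n_x/n_z = 0.18541 and ∂z/∂y = −n_y/n_z = 0.38859.
Intercept c from TP-A: 481 − 12.24 − 120.85 = 347.91.
At (44, 507): z = 8.2 + 197.0 + 347.91 = 553.1 m.

553.1 m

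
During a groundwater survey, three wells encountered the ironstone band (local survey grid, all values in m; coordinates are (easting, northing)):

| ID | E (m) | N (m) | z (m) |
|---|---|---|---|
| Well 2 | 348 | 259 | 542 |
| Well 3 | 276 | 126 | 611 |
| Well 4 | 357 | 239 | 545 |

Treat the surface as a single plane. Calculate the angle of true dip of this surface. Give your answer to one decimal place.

26.1°

Two edge vectors: Well 2→Well 3 = (-72, -133, 69), Well 2→Well 4 = (9, -20, 3).
Normal n = (Well 2→Well 3) × (Well 2→Well 4) = (981, 837, 2637).
So ∂z/∂E = −n_x/n_z = −0.37201 and ∂z/∂N = −n_y/n_z = −0.31741.
Gradient magnitude |∇z| = √(a² + b²) = √(0.13839 + 0.10075) = 0.48902.
True dip = arctan(0.48902) = 26.1°, dipping toward NE (azimuth ≈ 050°).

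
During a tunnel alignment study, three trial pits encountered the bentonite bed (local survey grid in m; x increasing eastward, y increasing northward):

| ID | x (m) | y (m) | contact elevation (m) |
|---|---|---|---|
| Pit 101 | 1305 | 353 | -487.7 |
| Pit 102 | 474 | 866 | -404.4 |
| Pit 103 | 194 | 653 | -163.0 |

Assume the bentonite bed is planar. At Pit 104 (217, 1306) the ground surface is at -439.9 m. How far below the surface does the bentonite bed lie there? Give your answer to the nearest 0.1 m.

Let the plane be z = a·x + b·y + c.
Pit 102−Pit 101: −831a + 513b = 83.3;  Pit 103−Pit 101: −1111a + 300b = 324.7.
Solving gives a = −0.441554, b = −0.552887.
Then c = -487.7 − a·1305 − b·353 = 283.70.
At (217, 1306): z_contact = −95.82 − 722.07 + 283.70 = -534.19 m.
Depth below ground = -439.9 − (-534.19) = 94.3 m.

94.3 m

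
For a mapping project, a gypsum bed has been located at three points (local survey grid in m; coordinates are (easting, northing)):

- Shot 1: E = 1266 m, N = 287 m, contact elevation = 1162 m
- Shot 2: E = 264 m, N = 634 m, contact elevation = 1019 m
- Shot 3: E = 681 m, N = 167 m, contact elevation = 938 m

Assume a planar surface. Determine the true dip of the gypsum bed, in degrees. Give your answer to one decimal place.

Two edge vectors: Shot 1→Shot 2 = (-1002, 347, -143), Shot 1→Shot 3 = (-585, -120, -224).
Normal n = (Shot 1→Shot 2) × (Shot 1→Shot 3) = (-94888, -140793, 323235).
So ∂z/∂E = −n_x/n_z = 0.29356 and ∂z/∂N = −n_y/n_z = 0.43557.
Gradient magnitude |∇z| = √(a² + b²) = √(0.08618 + 0.18973) = 0.52526.
True dip = arctan(0.52526) = 27.7°, dipping toward SW (azimuth ≈ 214°).

27.7°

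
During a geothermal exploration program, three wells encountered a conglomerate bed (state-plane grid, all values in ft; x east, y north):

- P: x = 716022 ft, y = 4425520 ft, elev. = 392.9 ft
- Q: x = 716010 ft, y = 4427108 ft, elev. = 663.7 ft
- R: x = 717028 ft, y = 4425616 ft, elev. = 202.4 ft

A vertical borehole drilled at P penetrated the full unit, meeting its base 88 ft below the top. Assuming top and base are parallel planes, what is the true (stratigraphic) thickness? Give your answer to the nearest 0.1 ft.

Two edge vectors: P→Q = (-12, 1588, 270.8), P→R = (1006, 96, -190.5).
Normal n = (P→Q) × (P→R) = (-328510.8, 270138.8, -1598680).
So ∂z/∂x = −n_x/n_z = −0.20549 and ∂z/∂y = −n_y/n_z = 0.16898.
|∇z| = √(a²+b²) = 0.26604, so dip δ = arctan(0.26604) = 14.90°.
True thickness = vertical thickness × cos δ = 88 × cos 14.90° = 85.0 ft.

85.0 ft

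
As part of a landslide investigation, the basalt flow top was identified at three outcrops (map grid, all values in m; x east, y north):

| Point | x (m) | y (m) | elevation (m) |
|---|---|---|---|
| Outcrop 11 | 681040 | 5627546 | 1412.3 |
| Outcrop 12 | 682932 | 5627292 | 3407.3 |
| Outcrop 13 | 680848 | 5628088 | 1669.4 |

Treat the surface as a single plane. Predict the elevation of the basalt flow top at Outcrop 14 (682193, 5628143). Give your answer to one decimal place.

Two edge vectors: Outcrop 11→Outcrop 12 = (1892, -254, 1995), Outcrop 11→Outcrop 13 = (-192, 542, 257.1).
Normal n = (Outcrop 11→Outcrop 12) × (Outcrop 11→Outcrop 13) = (-1146593.4, -869473.2, 976696).
So ∂z/∂x = −n_x/n_z = 1.173951158 and ∂z/∂y = −n_y/n_z = 0.890218860.
Intercept c from Outcrop 11: 1412.3 − 799507.70 − 5009747.59 = −5807842.98.
At (682193, 5628143): z = 800861.3 + 5010279.0 − 5807842.98 = 3297.3 m.

3297.3 m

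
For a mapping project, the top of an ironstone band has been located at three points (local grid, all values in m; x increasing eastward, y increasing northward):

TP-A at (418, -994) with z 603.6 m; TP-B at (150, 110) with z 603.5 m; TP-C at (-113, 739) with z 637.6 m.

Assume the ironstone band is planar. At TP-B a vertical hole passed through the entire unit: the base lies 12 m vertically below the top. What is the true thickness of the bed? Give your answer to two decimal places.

11.43 m

Two edge vectors: TP-A→TP-B = (-268, 1104, -0.1), TP-A→TP-C = (-531, 1733, 34).
Normal n = (TP-A→TP-B) × (TP-A→TP-C) = (37709.3, 9165.1, 121780).
So ∂z/∂x = −n_x/n_z = −0.30965 and ∂z/∂y = −n_y/n_z = −0.07526.
|∇z| = √(a²+b²) = 0.31867, so dip δ = arctan(0.31867) = 17.68°.
True thickness = vertical thickness × cos δ = 12 × cos 17.68° = 11.43 m.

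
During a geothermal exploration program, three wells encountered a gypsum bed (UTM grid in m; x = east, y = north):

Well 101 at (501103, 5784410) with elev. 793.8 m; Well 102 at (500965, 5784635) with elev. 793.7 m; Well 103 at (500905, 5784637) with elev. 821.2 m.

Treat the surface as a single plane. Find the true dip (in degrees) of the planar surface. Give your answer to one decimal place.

28.8°

Two edge vectors: Well 101→Well 102 = (-138, 225, -0.1), Well 101→Well 103 = (-198, 227, 27.4).
Normal n = (Well 101→Well 102) × (Well 101→Well 103) = (6187.7, 3801, 13224).
So ∂z/∂x = −n_x/n_z = −0.46791 and ∂z/∂y = −n_y/n_z = −0.28743.
Gradient magnitude |∇z| = √(a² + b²) = √(0.21894 + 0.08262) = 0.54915.
True dip = arctan(0.54915) = 28.8°, dipping toward ENE (azimuth ≈ 058°).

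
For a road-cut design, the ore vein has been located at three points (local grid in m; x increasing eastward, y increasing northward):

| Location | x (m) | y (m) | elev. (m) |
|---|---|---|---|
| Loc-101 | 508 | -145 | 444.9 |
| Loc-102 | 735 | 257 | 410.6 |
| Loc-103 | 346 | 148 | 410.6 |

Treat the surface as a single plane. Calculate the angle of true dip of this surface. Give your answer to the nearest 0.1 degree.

6.0°

Two edge vectors: Loc-101→Loc-102 = (227, 402, -34.3), Loc-101→Loc-103 = (-162, 293, -34.3).
Normal n = (Loc-101→Loc-102) × (Loc-101→Loc-103) = (-3738.7, 13342.7, 131635).
So ∂z/∂x = −n_x/n_z = 0.02840 and ∂z/∂y = −n_y/n_z = −0.10136.
Gradient magnitude |∇z| = √(a² + b²) = √(0.00081 + 0.01027) = 0.10527.
True dip = arctan(0.10527) = 6.0°, dipping toward NNW (azimuth ≈ 344°).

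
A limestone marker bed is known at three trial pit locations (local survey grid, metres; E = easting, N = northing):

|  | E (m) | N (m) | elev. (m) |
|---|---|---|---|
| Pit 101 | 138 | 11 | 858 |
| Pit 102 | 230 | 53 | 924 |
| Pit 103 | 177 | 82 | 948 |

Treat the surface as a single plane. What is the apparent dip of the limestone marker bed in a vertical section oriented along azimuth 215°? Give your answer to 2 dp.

Two edge vectors: Pit 101→Pit 102 = (92, 42, 66), Pit 101→Pit 103 = (39, 71, 90).
Normal n = (Pit 101→Pit 102) × (Pit 101→Pit 103) = (-906, -5706, 4894).
So ∂z/∂E = −n_x/n_z = 0.18512 and ∂z/∂N = −n_y/n_z = 1.16592.
Unit vector along 215° is (sin 215°, cos 215°) = (-0.5736, -0.8192).
Slope in that direction = a·(-0.5736) + b·(-0.8192) = −1.06125.
Apparent dip = arctan|1.06125| = 46.70° (true dip is 49.7°, so apparent ≤ true as expected).

46.70°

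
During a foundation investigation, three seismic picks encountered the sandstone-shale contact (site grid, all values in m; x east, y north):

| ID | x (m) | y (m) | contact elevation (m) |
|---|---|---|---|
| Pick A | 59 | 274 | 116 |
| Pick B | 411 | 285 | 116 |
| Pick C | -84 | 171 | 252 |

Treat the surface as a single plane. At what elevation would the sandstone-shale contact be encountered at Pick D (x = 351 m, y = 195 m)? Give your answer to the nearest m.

238 m

Two edge vectors: Pick A→Pick B = (352, 11, 0), Pick A→Pick C = (-143, -103, 136).
Normal n = (Pick A→Pick B) × (Pick A→Pick C) = (1496, -47872, -34683).
So ∂z/∂x = −n_x/n_z = 0.04313 and ∂z/∂y = −n_y/n_z = −1.38027.
Intercept c from Pick A: 116 − 2.54 + 378.19 = 491.65.
At (351, 195): z = 15.1 − 269.2 + 491.65 = 237.6 m.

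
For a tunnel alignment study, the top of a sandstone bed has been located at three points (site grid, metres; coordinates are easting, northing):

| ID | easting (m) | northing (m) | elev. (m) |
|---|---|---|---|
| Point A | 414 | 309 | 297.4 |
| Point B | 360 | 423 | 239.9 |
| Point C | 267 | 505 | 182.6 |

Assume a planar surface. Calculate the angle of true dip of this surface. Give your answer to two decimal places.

25.12°

Let the plane be z = a·easting + b·northing + c.
Point B−Point A: −54a + 114b = −57.5;  Point C−Point A: −147a + 196b = −114.8.
Solving gives a = 0.29433, b = −0.36497.
Gradient magnitude |∇z| = √(a² + b²) = √(0.08663 + 0.13320) = 0.46886.
True dip = arctan(0.46886) = 25.12°, dipping toward NW (azimuth ≈ 321°).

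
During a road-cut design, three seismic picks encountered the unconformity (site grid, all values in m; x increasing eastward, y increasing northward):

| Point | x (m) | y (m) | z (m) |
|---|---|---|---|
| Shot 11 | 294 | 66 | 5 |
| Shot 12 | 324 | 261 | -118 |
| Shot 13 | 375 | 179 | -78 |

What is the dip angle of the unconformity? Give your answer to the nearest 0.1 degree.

32.2°

Let the plane be z = a·x + b·y + c.
Shot 12−Shot 11: 30a + 195b = −123;  Shot 13−Shot 11: 81a + 113b = −83.
Solving gives a = −0.18428, b = −0.60242.
Gradient magnitude |∇z| = √(a² + b²) = √(0.03396 + 0.36291) = 0.62997.
True dip = arctan(0.62997) = 32.2°, dipping toward NNE (azimuth ≈ 017°).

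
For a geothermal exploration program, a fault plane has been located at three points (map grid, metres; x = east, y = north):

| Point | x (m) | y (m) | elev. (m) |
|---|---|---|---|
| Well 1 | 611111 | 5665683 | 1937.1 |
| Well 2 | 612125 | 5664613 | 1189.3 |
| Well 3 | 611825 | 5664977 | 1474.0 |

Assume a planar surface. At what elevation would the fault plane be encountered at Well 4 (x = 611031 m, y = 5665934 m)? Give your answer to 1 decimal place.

2219.0 m

Two edge vectors: Well 1→Well 2 = (1014, -1070, -747.8), Well 1→Well 3 = (714, -706, -463.1).
Normal n = (Well 1→Well 2) × (Well 1→Well 3) = (-32429.8, -64345.8, 48096).
So ∂z/∂x = −n_x/n_z = 0.674272289 and ∂z/∂y = −n_y/n_z = 1.337861776.
Intercept c from Well 1: 1937.1 − 412055.21 − 7579900.72 = −7990018.84.
At (611031, 5665934): z = 412001.3 + 7580236.5 − 7990018.84 = 2219.0 m.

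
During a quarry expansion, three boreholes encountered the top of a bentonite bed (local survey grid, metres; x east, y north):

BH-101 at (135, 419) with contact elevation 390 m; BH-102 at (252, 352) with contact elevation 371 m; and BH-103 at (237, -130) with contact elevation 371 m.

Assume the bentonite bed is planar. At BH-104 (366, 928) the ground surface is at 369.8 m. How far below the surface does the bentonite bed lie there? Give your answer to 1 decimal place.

14.1 m

Let the plane be z = a·x + b·y + c.
BH-102−BH-101: 117a − 67b = −19;  BH-103−BH-101: 102a − 549b = −19.
Solving gives a = −0.15955, b = 0.00497.
Then c = 390 − a·135 − b·419 = 409.46.
At (366, 928): z_contact = −58.40 + 4.61 + 409.46 = 355.67 m.
Depth below ground = 369.8 − 355.67 = 14.1 m.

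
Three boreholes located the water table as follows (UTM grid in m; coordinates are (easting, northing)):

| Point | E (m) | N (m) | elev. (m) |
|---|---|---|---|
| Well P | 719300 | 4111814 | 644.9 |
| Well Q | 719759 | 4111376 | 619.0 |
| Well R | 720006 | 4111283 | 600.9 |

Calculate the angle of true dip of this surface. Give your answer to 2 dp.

5.10°

Let the plane be z = a·E + b·N + c.
Well Q−Well P: 459a − 438b = −25.9;  Well R−Well P: 706a − 531b = −44.
Solving gives a = −0.08426, b = −0.02917.
Gradient magnitude |∇z| = √(a² + b²) = √(0.00710 + 0.00085) = 0.08917.
True dip = arctan(0.08917) = 5.10°, dipping toward ENE (azimuth ≈ 071°).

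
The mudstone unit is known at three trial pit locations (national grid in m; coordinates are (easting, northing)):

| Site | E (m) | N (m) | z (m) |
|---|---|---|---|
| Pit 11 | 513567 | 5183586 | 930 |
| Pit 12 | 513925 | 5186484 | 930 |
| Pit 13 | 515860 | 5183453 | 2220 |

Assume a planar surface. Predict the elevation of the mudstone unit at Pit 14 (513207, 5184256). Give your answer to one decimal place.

Two edge vectors: Pit 11→Pit 12 = (358, 2898, 0), Pit 11→Pit 13 = (2293, -133, 1290).
Normal n = (Pit 11→Pit 12) × (Pit 11→Pit 13) = (3738420, -461820, -6692728).
So ∂z/∂E = −n_x/n_z = 0.558579401 and ∂z/∂N = −n_y/n_z = −0.069003252.
Intercept c from Pit 11: 930 − 286867.95 + 357684.29 = 71746.35.
At (513207, 5184256): z = 286666.9 − 357730.5 + 71746.35 = 682.7 m.

682.7 m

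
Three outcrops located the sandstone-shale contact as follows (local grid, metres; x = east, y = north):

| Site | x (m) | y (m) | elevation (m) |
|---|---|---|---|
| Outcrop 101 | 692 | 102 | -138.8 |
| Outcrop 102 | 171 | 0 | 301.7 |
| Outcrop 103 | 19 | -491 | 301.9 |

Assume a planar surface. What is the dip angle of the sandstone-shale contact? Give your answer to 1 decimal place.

43.3°

Let the plane be z = a·x + b·y + c.
Outcrop 102−Outcrop 101: −521a − 102b = 440.5;  Outcrop 103−Outcrop 101: −673a − 593b = 440.7.
Solving gives a = −0.89995, b = 0.27819.
Gradient magnitude |∇z| = √(a² + b²) = √(0.80992 + 0.07739) = 0.94197.
True dip = arctan(0.94197) = 43.3°, dipping toward ESE (azimuth ≈ 107°).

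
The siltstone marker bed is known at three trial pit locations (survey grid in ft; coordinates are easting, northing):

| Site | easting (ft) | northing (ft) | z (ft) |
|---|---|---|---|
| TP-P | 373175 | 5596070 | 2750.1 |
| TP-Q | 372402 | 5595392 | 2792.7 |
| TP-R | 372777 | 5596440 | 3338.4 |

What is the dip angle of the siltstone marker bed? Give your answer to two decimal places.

47.33°

Two edge vectors: TP-P→TP-Q = (-773, -678, 42.6), TP-P→TP-R = (-398, 370, 588.3).
Normal n = (TP-P→TP-Q) × (TP-P→TP-R) = (-414629.4, 437801.1, -555854).
So ∂z/∂easting = −n_x/n_z = −0.74593 and ∂z/∂northing = −n_y/n_z = 0.78762.
Gradient magnitude |∇z| = √(a² + b²) = √(0.55641 + 0.62034) = 1.08478.
True dip = arctan(1.08478) = 47.33°, dipping toward SE (azimuth ≈ 137°).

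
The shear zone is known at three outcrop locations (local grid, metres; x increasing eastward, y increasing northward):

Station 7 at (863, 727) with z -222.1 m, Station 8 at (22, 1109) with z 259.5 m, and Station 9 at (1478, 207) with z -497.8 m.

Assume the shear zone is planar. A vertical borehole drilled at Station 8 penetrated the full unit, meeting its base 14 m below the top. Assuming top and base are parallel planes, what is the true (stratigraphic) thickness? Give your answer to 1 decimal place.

11.0 m

Two edge vectors: Station 7→Station 8 = (-841, 382, 481.6), Station 7→Station 9 = (615, -520, -275.7).
Normal n = (Station 7→Station 8) × (Station 7→Station 9) = (145114.6, 64320.3, 202390).
So ∂z/∂x = −n_x/n_z = −0.71700 and ∂z/∂y = −n_y/n_z = −0.31780.
|∇z| = √(a²+b²) = 0.78428, so dip δ = arctan(0.78428) = 38.11°.
True thickness = vertical thickness × cos δ = 14 × cos 38.11° = 11.0 m.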